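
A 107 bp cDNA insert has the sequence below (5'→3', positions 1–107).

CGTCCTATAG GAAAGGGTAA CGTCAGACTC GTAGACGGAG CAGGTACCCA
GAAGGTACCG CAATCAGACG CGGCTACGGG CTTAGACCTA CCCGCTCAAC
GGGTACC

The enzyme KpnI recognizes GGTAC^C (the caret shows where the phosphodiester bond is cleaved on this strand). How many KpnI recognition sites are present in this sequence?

GGTACC occurs starting at positions 43, 54, 102.
KpnI cuts at 3 sites.

3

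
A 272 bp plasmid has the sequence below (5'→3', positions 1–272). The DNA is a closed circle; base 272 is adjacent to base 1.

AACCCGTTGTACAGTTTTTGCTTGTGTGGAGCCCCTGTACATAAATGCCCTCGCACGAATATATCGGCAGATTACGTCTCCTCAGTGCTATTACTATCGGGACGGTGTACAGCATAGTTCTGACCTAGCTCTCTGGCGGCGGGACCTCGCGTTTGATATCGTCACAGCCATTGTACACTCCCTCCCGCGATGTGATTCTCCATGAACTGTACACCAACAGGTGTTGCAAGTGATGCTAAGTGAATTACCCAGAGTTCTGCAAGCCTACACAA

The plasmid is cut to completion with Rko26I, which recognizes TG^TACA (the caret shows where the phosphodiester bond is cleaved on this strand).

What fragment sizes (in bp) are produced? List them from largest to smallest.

72, 70, 66, 36, 28 bp

Rko26I sites (TGTACA) start at positions 8, 36, 106, 172, 208.
Rko26I cuts after base 2 of each site, so after positions 9, 37, 107, 173, 209.
Circular molecule, 5 cuts → 5 fragments:
  10–37 → 28 bp
  38–107 → 70 bp
  108–173 → 66 bp
  174–209 → 36 bp
  210–272 then 1–9 → 63 + 9 = 72 bp
Sorted largest to smallest: 72, 70, 66, 36, 28 bp.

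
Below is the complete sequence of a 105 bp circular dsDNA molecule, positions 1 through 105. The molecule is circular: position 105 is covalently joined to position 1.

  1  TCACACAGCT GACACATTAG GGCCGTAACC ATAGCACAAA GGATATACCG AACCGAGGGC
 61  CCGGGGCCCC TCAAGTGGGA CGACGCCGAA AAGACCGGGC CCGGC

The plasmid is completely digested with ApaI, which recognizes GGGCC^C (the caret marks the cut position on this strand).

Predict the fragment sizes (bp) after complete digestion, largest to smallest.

ApaI sites (GGGCCC) start at positions 57, 64, 97.
ApaI cuts after base 5 of each site (before the last base), so after positions 61, 68, 101.
Circular molecule, 3 cuts → 3 fragments:
  62–68 → 7 bp
  69–101 → 33 bp
  102–105 then 1–61 → 4 + 61 = 65 bp
Sorted largest to smallest: 65, 33, 7 bp.

65, 33, 7 bp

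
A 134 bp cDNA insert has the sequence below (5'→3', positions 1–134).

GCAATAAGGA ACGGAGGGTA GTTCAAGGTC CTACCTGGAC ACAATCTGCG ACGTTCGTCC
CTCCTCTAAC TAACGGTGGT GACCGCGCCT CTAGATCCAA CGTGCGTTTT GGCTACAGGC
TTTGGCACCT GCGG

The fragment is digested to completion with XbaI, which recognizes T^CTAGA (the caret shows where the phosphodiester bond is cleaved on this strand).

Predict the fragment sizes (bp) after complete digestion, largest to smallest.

The XbaI site (TCTAGA) starts at position 90.
XbaI cuts after the first base of each site, so after position 90.
Linear molecule, 1 cut → 2 fragments:
  1–90 → 90 bp
  91–134 → 44 bp
Sorted largest to smallest: 90, 44 bp.

90, 44 bp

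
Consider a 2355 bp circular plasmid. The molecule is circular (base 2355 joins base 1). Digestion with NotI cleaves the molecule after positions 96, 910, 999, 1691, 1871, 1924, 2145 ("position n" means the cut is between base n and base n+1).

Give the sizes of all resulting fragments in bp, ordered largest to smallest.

Circular molecule, 7 cuts → 7 fragments:
  910 − 96 = 814 bp
  999 − 910 = 89 bp
  1691 − 999 = 692 bp
  1871 − 1691 = 180 bp
  1924 − 1871 = 53 bp
  2145 − 1924 = 221 bp
  wrap: 2355 − 2145 + 96 = 306 bp
Sorted largest to smallest: 814, 692, 306, 221, 180, 89, 53 bp.

814, 692, 306, 221, 180, 89, 53 bp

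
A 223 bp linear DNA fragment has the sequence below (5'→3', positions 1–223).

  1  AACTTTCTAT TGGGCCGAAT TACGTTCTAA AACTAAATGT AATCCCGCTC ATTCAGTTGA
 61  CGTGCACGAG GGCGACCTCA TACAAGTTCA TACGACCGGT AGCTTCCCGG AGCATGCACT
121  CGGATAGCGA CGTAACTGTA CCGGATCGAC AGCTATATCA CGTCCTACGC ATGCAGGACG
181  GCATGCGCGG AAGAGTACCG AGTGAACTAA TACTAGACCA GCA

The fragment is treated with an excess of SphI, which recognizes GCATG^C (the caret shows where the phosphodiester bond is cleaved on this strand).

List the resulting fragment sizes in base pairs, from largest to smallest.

SphI sites (GCATGC) start at positions 112, 169, 181.
SphI cuts after base 5 of each site (before the last base), so after positions 116, 173, 185.
Linear molecule, 3 cuts → 4 fragments:
  1–116 → 116 bp
  117–173 → 57 bp
  174–185 → 12 bp
  186–223 → 38 bp
Sorted largest to smallest: 116, 57, 38, 12 bp.

116, 57, 38, 12 bp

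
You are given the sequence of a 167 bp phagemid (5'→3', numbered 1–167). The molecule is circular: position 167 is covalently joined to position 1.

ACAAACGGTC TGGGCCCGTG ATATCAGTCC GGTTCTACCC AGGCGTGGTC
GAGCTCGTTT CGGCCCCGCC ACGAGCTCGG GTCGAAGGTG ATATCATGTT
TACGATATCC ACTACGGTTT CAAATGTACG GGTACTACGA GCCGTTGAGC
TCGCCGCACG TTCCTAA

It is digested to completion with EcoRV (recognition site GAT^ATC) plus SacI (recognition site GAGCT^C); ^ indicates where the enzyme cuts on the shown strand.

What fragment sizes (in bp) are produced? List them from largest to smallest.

45, 38, 33, 22, 15, 14 bp

EcoRV sites (GATATC) start at positions 20, 90, 104.
EcoRV cuts after base 3 of each site, so after positions 22, 92, 106.
SacI sites (GAGCTC) start at positions 51, 73, 147.
SacI cuts after base 5 of each site (before the last base), so after positions 55, 77, 151.
Combined cut positions: 22, 55, 77, 92, 106, 151.
Circular molecule, 6 cuts → 6 fragments:
  23–55 → 33 bp
  56–77 → 22 bp
  78–92 → 15 bp
  93–106 → 14 bp
  107–151 → 45 bp
  152–167 then 1–22 → 16 + 22 = 38 bp
Sorted largest to smallest: 45, 38, 33, 22, 15, 14 bp.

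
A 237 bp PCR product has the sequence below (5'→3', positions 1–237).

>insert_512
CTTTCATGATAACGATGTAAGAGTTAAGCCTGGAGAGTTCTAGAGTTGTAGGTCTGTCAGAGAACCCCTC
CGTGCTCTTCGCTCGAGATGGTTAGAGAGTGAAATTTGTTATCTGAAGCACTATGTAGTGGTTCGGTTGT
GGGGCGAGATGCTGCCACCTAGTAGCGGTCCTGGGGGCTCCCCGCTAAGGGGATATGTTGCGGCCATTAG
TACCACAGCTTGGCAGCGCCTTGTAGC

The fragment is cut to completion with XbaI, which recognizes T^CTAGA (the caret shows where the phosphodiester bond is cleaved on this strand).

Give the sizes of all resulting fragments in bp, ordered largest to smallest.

The XbaI site (TCTAGA) starts at position 39.
XbaI cuts after the first base of each site, so after position 39.
Linear molecule, 1 cut → 2 fragments:
  1–39 → 39 bp
  40–237 → 198 bp
Sorted largest to smallest: 198, 39 bp.

198, 39 bp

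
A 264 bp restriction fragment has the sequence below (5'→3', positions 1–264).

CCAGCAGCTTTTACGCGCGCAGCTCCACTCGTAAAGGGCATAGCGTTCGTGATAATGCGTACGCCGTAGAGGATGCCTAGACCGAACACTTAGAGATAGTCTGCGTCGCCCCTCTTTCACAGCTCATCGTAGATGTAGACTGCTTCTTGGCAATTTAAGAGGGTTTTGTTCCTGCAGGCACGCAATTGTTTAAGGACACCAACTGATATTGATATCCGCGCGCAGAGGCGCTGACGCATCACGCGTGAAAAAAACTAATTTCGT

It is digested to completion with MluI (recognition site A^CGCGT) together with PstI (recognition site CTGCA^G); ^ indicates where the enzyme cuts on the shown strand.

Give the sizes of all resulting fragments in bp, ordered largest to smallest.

176, 65, 23 bp

The MluI site (ACGCGT) starts at position 241.
MluI cuts after the first base of each site, so after position 241.
The PstI site (CTGCAG) starts at position 172.
PstI cuts after base 5 of each site (before the last base), so after position 176.
Combined cut positions: 176, 241.
Linear molecule, 2 cuts → 3 fragments:
  1–176 → 176 bp
  177–241 → 65 bp
  242–264 → 23 bp
Sorted largest to smallest: 176, 65, 23 bp.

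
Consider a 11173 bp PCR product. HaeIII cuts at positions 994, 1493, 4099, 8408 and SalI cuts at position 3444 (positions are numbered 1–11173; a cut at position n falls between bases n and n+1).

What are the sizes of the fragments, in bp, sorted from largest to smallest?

4309, 2765, 1951, 994, 655, 499 bp

Combined cut positions (sorted): 994, 1493, 3444, 4099, 8408.
Linear molecule, 5 cuts → 6 fragments:
  994 − 0 = 994 bp
  1493 − 994 = 499 bp
  3444 − 1493 = 1951 bp
  4099 − 3444 = 655 bp
  8408 − 4099 = 4309 bp
  11173 − 8408 = 2765 bp
Sorted largest to smallest: 4309, 2765, 1951, 994, 655, 499 bp.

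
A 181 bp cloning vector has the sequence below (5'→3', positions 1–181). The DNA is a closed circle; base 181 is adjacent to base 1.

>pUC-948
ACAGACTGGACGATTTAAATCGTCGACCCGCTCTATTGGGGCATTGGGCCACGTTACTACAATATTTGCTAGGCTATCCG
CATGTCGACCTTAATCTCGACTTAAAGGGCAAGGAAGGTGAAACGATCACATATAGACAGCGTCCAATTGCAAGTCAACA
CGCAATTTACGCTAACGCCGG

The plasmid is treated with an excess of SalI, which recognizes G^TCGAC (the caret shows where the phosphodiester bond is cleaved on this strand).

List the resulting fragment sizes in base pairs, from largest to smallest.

119, 62 bp

SalI sites (GTCGAC) start at positions 22, 84.
SalI cuts after the first base of each site, so after positions 22, 84.
Circular molecule, 2 cuts → 2 fragments:
  23–84 → 62 bp
  85–181 then 1–22 → 97 + 22 = 119 bp
Sorted largest to smallest: 119, 62 bp.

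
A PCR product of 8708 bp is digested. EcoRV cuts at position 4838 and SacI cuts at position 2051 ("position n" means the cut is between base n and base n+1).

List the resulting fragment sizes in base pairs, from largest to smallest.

3870, 2787, 2051 bp

Combined cut positions (sorted): 2051, 4838.
Linear molecule, 2 cuts → 3 fragments:
  2051 − 0 = 2051 bp
  4838 − 2051 = 2787 bp
  8708 − 4838 = 3870 bp
Sorted largest to smallest: 3870, 2787, 2051 bp.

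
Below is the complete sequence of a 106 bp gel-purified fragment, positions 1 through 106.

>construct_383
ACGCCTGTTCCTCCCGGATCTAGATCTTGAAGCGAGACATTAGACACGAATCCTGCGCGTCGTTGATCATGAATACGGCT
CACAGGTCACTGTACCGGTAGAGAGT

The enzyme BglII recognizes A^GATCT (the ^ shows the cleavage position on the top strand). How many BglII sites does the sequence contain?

AGATCT occurs starting at position 22.
BglII cuts at 1 site.

1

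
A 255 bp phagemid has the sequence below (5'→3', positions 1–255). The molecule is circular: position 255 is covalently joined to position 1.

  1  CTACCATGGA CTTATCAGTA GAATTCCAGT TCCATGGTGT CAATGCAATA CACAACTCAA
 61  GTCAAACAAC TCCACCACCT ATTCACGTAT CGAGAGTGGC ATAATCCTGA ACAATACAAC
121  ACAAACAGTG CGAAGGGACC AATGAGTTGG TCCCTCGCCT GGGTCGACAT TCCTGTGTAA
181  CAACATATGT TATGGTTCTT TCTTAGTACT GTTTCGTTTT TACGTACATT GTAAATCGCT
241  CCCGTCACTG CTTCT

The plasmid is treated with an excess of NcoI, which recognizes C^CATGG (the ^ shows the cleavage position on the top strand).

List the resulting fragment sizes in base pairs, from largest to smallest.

NcoI sites (CCATGG) start at positions 4, 32.
NcoI cuts after the first base of each site, so after positions 4, 32.
Circular molecule, 2 cuts → 2 fragments:
  5–32 → 28 bp
  33–255 then 1–4 → 223 + 4 = 227 bp
Sorted largest to smallest: 227, 28 bp.

227, 28 bp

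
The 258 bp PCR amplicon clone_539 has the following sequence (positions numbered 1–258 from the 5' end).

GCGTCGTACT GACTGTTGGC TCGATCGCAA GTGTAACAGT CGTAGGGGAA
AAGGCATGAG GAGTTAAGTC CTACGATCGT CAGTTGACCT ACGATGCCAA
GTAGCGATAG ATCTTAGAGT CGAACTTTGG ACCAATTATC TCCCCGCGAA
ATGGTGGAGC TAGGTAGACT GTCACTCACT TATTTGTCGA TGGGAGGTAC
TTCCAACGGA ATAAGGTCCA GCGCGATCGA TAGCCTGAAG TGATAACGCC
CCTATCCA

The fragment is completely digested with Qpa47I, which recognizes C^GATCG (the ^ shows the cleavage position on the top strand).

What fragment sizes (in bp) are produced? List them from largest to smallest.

Qpa47I sites (CGATCG) start at positions 22, 74, 224.
Qpa47I cuts after the first base of each site, so after positions 22, 74, 224.
Linear molecule, 3 cuts → 4 fragments:
  1–22 → 22 bp
  23–74 → 52 bp
  75–224 → 150 bp
  225–258 → 34 bp
Sorted largest to smallest: 150, 52, 34, 22 bp.

150, 52, 34, 22 bp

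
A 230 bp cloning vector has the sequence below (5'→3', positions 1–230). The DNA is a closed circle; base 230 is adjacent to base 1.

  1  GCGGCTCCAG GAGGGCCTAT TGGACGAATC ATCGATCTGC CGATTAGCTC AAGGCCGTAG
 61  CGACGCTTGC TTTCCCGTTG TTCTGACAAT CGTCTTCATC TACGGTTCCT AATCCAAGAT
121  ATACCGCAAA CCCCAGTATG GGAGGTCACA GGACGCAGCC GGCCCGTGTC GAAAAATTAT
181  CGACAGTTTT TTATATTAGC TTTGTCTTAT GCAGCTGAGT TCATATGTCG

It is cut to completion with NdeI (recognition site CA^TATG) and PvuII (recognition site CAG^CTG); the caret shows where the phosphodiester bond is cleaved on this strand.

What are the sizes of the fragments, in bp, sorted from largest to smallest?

The NdeI site (CATATG) starts at position 222.
NdeI cuts after base 2 of each site, so after position 223.
The PvuII site (CAGCTG) starts at position 212.
PvuII cuts after base 3 of each site, so after position 214.
Combined cut positions: 214, 223.
Circular molecule, 2 cuts → 2 fragments:
  215–223 → 9 bp
  224–230 then 1–214 → 7 + 214 = 221 bp
Sorted largest to smallest: 221, 9 bp.

221, 9 bp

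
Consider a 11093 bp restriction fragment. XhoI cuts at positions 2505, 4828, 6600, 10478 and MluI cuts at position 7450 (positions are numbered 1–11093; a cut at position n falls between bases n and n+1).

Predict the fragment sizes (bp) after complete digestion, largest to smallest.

3028, 2505, 2323, 1772, 850, 615 bp

Combined cut positions (sorted): 2505, 4828, 6600, 7450, 10478.
Linear molecule, 5 cuts → 6 fragments:
  2505 − 0 = 2505 bp
  4828 − 2505 = 2323 bp
  6600 − 4828 = 1772 bp
  7450 − 6600 = 850 bp
  10478 − 7450 = 3028 bp
  11093 − 10478 = 615 bp
Sorted largest to smallest: 3028, 2505, 2323, 1772, 850, 615 bp.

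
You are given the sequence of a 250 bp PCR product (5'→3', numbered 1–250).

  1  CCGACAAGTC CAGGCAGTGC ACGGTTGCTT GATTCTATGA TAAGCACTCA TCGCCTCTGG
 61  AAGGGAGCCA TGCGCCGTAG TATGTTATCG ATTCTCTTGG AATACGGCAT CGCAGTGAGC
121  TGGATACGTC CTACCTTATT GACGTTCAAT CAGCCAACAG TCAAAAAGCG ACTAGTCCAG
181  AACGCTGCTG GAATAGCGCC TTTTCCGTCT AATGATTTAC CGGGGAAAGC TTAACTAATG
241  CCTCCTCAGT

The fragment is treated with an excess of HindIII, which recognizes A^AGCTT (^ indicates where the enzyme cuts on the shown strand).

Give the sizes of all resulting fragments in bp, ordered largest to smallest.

227, 23 bp

The HindIII site (AAGCTT) starts at position 227.
HindIII cuts after the first base of each site, so after position 227.
Linear molecule, 1 cut → 2 fragments:
  1–227 → 227 bp
  228–250 → 23 bp
Sorted largest to smallest: 227, 23 bp.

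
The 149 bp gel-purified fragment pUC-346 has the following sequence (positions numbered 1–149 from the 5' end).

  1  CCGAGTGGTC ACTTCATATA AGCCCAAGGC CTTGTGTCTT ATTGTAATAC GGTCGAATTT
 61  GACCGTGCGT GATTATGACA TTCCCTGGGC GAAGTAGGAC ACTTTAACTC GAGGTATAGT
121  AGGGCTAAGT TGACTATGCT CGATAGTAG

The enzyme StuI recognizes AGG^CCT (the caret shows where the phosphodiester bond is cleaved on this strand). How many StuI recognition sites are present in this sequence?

AGGCCT occurs starting at position 27.
StuI cuts at 1 site.

1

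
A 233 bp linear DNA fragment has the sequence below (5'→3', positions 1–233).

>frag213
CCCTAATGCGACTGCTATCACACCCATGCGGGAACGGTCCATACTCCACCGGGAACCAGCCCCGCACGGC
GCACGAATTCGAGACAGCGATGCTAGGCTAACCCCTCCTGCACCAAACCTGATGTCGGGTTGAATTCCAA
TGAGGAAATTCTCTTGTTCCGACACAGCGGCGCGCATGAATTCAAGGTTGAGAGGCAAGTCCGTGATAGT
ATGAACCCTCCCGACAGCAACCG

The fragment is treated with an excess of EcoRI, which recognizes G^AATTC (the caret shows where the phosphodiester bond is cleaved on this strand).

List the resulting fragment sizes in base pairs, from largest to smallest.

EcoRI sites (GAATTC) start at positions 75, 132, 178.
EcoRI cuts after the first base of each site, so after positions 75, 132, 178.
Linear molecule, 3 cuts → 4 fragments:
  1–75 → 75 bp
  76–132 → 57 bp
  133–178 → 46 bp
  179–233 → 55 bp
Sorted largest to smallest: 75, 57, 55, 46 bp.

75, 57, 55, 46 bp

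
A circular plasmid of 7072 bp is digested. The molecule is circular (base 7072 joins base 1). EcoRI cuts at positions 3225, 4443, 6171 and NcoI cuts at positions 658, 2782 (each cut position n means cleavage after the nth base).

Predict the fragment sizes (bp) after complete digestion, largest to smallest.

Combined cut positions (sorted): 658, 2782, 3225, 4443, 6171.
Circular molecule, 5 cuts → 5 fragments:
  2782 − 658 = 2124 bp
  3225 − 2782 = 443 bp
  4443 − 3225 = 1218 bp
  6171 − 4443 = 1728 bp
  wrap: 7072 − 6171 + 658 = 1559 bp
Sorted largest to smallest: 2124, 1728, 1559, 1218, 443 bp.

2124, 1728, 1559, 1218, 443 bp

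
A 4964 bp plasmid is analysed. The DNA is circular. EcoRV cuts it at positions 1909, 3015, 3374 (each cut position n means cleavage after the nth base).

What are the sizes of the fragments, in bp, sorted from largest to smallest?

3499, 1106, 359 bp

Circular molecule, 3 cuts → 3 fragments:
  3015 − 1909 = 1106 bp
  3374 − 3015 = 359 bp
  wrap: 4964 − 3374 + 1909 = 3499 bp
Sorted largest to smallest: 3499, 1106, 359 bp.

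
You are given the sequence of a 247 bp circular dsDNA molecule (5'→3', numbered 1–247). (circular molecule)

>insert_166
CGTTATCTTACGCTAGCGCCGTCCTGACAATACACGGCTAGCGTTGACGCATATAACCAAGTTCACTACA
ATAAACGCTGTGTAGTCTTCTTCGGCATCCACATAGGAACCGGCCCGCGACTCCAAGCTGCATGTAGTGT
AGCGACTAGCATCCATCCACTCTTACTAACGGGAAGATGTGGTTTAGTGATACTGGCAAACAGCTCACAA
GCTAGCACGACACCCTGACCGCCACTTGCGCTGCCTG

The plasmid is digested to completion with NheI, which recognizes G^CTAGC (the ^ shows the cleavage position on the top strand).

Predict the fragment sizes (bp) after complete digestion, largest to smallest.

NheI sites (GCTAGC) start at positions 12, 37, 211.
NheI cuts after the first base of each site, so after positions 12, 37, 211.
Circular molecule, 3 cuts → 3 fragments:
  13–37 → 25 bp
  38–211 → 174 bp
  212–247 then 1–12 → 36 + 12 = 48 bp
Sorted largest to smallest: 174, 48, 25 bp.

174, 48, 25 bp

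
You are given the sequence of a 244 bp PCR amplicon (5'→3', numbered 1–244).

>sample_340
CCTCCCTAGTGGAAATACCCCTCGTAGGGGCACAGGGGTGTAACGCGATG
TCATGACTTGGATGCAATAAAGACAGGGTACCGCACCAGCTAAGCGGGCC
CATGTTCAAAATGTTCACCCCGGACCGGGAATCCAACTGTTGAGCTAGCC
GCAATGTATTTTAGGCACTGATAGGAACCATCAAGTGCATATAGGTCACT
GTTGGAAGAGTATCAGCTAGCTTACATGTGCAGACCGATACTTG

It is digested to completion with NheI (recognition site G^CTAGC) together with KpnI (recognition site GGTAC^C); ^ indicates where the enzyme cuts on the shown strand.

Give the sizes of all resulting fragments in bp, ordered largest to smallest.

81, 72, 63, 28 bp

NheI sites (GCTAGC) start at positions 144, 216.
NheI cuts after the first base of each site, so after positions 144, 216.
The KpnI site (GGTACC) starts at position 77.
KpnI cuts after base 5 of each site (before the last base), so after position 81.
Combined cut positions: 81, 144, 216.
Linear molecule, 3 cuts → 4 fragments:
  1–81 → 81 bp
  82–144 → 63 bp
  145–216 → 72 bp
  217–244 → 28 bp
Sorted largest to smallest: 81, 72, 63, 28 bp.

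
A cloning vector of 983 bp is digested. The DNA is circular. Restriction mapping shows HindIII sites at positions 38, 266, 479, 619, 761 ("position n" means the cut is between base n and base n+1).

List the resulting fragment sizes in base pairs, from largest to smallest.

Circular molecule, 5 cuts → 5 fragments:
  266 − 38 = 228 bp
  479 − 266 = 213 bp
  619 − 479 = 140 bp
  761 − 619 = 142 bp
  wrap: 983 − 761 + 38 = 260 bp
Sorted largest to smallest: 260, 228, 213, 142, 140 bp.

260, 228, 213, 142, 140 bp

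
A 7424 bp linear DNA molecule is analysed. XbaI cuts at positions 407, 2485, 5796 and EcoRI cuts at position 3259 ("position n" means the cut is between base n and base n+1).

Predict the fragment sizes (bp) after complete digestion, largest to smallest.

2537, 2078, 1628, 774, 407 bp

Combined cut positions (sorted): 407, 2485, 3259, 5796.
Linear molecule, 4 cuts → 5 fragments:
  407 − 0 = 407 bp
  2485 − 407 = 2078 bp
  3259 − 2485 = 774 bp
  5796 − 3259 = 2537 bp
  7424 − 5796 = 1628 bp
Sorted largest to smallest: 2537, 2078, 1628, 774, 407 bp.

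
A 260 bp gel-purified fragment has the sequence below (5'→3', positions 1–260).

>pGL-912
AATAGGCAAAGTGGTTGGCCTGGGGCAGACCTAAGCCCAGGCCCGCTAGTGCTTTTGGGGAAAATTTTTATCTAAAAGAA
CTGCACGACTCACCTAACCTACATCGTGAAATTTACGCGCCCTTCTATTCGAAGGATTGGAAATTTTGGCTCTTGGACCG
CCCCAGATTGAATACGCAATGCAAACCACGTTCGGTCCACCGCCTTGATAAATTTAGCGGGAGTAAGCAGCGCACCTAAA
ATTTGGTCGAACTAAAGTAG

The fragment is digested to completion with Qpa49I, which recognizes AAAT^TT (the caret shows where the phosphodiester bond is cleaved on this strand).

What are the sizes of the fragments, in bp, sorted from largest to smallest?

69, 65, 47, 32, 29, 18 bp

Qpa49I sites (AAATTT) start at positions 62, 109, 141, 210, 239.
Qpa49I cuts after base 4 of each site, so after positions 65, 112, 144, 213, 242.
Linear molecule, 5 cuts → 6 fragments:
  1–65 → 65 bp
  66–112 → 47 bp
  113–144 → 32 bp
  145–213 → 69 bp
  214–242 → 29 bp
  243–260 → 18 bp
Sorted largest to smallest: 69, 65, 47, 32, 29, 18 bp.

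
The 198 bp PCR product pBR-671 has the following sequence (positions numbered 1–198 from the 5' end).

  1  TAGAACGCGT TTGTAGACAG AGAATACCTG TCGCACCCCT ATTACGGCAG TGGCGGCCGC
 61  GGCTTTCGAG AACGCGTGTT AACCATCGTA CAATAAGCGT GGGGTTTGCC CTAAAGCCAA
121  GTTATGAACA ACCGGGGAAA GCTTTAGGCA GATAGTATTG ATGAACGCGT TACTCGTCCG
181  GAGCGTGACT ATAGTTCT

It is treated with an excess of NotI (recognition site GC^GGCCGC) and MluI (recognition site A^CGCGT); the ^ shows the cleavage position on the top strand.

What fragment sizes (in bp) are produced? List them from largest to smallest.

93, 49, 33, 18, 5 bp

The NotI site (GCGGCCGC) starts at position 53.
NotI cuts after base 2 of each site, so after position 54.
MluI sites (ACGCGT) start at positions 5, 72, 165.
MluI cuts after the first base of each site, so after positions 5, 72, 165.
Combined cut positions: 5, 54, 72, 165.
Linear molecule, 4 cuts → 5 fragments:
  1–5 → 5 bp
  6–54 → 49 bp
  55–72 → 18 bp
  73–165 → 93 bp
  166–198 → 33 bp
Sorted largest to smallest: 93, 49, 33, 18, 5 bp.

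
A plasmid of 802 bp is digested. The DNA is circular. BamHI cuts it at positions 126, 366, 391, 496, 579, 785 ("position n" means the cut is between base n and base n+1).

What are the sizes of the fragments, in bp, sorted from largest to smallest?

240, 206, 143, 105, 83, 25 bp

Circular molecule, 6 cuts → 6 fragments:
  366 − 126 = 240 bp
  391 − 366 = 25 bp
  496 − 391 = 105 bp
  579 − 496 = 83 bp
  785 − 579 = 206 bp
  wrap: 802 − 785 + 126 = 143 bp
Sorted largest to smallest: 240, 206, 143, 105, 83, 25 bp.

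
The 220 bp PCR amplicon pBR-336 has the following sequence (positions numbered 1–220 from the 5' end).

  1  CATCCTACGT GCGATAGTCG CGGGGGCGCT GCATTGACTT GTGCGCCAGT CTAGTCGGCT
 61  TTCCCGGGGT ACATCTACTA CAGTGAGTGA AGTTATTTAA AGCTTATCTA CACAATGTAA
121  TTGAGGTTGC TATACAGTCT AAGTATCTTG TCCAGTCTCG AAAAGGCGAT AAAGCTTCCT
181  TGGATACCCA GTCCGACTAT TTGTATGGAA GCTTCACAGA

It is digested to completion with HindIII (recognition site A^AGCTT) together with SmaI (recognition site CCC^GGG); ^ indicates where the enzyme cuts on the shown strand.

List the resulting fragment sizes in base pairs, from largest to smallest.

HindIII sites (AAGCTT) start at positions 100, 172, 209.
HindIII cuts after the first base of each site, so after positions 100, 172, 209.
The SmaI site (CCCGGG) starts at position 63.
SmaI cuts after base 3 of each site, so after position 65.
Combined cut positions: 65, 100, 172, 209.
Linear molecule, 4 cuts → 5 fragments:
  1–65 → 65 bp
  66–100 → 35 bp
  101–172 → 72 bp
  173–209 → 37 bp
  210–220 → 11 bp
Sorted largest to smallest: 72, 65, 37, 35, 11 bp.

72, 65, 37, 35, 11 bp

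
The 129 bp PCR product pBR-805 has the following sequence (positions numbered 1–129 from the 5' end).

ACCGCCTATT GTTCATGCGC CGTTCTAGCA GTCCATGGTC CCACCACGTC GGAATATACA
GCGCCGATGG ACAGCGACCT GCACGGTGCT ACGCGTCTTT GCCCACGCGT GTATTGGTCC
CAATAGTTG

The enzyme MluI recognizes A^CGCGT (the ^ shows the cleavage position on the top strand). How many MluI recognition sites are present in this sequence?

2

ACGCGT occurs starting at positions 91, 105.
MluI cuts at 2 sites.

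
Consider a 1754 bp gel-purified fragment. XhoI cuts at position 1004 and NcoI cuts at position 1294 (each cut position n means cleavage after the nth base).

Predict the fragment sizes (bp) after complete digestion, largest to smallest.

Combined cut positions (sorted): 1004, 1294.
Linear molecule, 2 cuts → 3 fragments:
  1004 − 0 = 1004 bp
  1294 − 1004 = 290 bp
  1754 − 1294 = 460 bp
Sorted largest to smallest: 1004, 460, 290 bp.

1004, 460, 290 bp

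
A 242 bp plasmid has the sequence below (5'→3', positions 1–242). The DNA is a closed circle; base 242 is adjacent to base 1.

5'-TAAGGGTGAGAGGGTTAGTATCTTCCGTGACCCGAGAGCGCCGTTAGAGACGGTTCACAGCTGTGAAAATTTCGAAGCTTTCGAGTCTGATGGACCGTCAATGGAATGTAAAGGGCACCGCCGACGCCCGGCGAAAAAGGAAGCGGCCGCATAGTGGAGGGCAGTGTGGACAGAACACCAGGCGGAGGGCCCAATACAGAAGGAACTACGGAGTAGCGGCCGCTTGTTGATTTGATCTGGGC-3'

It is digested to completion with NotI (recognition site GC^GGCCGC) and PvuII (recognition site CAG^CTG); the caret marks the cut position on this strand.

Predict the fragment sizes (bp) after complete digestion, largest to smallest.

NotI sites (GCGGCCGC) start at positions 143, 216.
NotI cuts after base 2 of each site, so after positions 144, 217.
The PvuII site (CAGCTG) starts at position 58.
PvuII cuts after base 3 of each site, so after position 60.
Combined cut positions: 60, 144, 217.
Circular molecule, 3 cuts → 3 fragments:
  61–144 → 84 bp
  145–217 → 73 bp
  218–242 then 1–60 → 25 + 60 = 85 bp
Sorted largest to smallest: 85, 84, 73 bp.

85, 84, 73 bp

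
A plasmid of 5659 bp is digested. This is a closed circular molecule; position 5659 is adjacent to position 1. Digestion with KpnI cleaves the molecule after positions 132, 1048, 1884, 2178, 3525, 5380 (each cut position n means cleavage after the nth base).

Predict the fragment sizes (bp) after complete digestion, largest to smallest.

Circular molecule, 6 cuts → 6 fragments:
  1048 − 132 = 916 bp
  1884 − 1048 = 836 bp
  2178 − 1884 = 294 bp
  3525 − 2178 = 1347 bp
  5380 − 3525 = 1855 bp
  wrap: 5659 − 5380 + 132 = 411 bp
Sorted largest to smallest: 1855, 1347, 916, 836, 411, 294 bp.

1855, 1347, 916, 836, 411, 294 bp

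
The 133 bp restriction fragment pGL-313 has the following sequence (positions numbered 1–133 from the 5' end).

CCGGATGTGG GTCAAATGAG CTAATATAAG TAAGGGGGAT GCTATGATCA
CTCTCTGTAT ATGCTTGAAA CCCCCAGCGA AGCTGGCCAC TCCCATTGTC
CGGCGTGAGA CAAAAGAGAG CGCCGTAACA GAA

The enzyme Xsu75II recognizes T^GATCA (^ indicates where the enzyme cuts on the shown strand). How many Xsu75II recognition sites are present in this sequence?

1

TGATCA occurs starting at position 45.
Xsu75II cuts at 1 site.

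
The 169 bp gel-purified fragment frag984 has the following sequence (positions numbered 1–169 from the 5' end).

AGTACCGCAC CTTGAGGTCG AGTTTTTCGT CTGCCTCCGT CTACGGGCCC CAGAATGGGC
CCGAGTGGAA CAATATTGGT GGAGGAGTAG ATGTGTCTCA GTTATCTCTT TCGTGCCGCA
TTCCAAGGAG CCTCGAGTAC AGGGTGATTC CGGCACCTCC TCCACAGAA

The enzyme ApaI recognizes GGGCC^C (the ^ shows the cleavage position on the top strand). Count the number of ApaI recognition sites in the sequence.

GGGCCC occurs starting at positions 45, 57.
ApaI cuts at 2 sites.

2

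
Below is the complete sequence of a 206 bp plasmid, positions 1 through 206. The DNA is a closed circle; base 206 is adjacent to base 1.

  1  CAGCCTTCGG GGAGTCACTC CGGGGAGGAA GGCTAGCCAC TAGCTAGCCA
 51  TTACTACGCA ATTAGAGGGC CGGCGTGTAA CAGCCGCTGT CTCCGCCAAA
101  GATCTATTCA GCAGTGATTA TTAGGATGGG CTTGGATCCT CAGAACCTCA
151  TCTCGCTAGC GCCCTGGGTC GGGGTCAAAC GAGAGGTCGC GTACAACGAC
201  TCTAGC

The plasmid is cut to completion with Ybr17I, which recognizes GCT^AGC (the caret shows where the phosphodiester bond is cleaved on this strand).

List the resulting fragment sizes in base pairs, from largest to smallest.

112, 83, 11 bp

Ybr17I sites (GCTAGC) start at positions 32, 43, 155.
Ybr17I cuts after base 3 of each site, so after positions 34, 45, 157.
Circular molecule, 3 cuts → 3 fragments:
  35–45 → 11 bp
  46–157 → 112 bp
  158–206 then 1–34 → 49 + 34 = 83 bp
Sorted largest to smallest: 112, 83, 11 bp.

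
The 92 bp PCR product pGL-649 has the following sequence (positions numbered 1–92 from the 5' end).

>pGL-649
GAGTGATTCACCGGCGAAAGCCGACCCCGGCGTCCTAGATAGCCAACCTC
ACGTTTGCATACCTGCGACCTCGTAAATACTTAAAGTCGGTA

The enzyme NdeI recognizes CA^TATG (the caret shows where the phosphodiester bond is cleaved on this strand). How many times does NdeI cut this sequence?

No occurrence of CATATG is present in the sequence.
NdeI does not cut: 0 sites.

0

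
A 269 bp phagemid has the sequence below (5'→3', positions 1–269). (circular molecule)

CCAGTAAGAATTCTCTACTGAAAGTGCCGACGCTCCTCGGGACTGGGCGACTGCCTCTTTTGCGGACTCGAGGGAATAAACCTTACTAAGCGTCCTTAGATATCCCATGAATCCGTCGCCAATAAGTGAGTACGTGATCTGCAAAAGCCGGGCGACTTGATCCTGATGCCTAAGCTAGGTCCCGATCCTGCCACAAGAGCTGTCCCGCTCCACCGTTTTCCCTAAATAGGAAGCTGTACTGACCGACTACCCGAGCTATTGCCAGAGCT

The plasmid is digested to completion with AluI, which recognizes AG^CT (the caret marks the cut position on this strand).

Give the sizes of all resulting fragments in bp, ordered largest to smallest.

AluI sites (AGCT) start at positions 173, 198, 232, 254, 266.
AluI cuts after base 2 of each site, so after positions 174, 199, 233, 255, 267.
Circular molecule, 5 cuts → 5 fragments:
  175–199 → 25 bp
  200–233 → 34 bp
  234–255 → 22 bp
  256–267 → 12 bp
  268–269 then 1–174 → 2 + 174 = 176 bp
Sorted largest to smallest: 176, 34, 25, 22, 12 bp.

176, 34, 25, 22, 12 bp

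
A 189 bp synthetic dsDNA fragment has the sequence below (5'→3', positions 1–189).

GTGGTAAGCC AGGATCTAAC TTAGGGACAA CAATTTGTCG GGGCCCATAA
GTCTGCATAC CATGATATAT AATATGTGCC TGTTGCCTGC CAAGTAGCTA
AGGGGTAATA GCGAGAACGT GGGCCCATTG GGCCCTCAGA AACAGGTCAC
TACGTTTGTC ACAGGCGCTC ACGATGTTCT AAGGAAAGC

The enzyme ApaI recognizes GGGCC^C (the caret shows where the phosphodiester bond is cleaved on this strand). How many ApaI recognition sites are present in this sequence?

3

GGGCCC occurs starting at positions 41, 121, 130.
ApaI cuts at 3 sites.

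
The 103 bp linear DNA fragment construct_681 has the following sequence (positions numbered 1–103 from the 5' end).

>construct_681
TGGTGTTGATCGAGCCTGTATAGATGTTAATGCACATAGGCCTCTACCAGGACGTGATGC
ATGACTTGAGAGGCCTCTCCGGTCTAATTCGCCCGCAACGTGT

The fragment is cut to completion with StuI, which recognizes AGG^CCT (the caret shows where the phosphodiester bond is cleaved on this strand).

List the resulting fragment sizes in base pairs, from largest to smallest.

40, 33, 30 bp

StuI sites (AGGCCT) start at positions 38, 71.
StuI cuts after base 3 of each site, so after positions 40, 73.
Linear molecule, 2 cuts → 3 fragments:
  1–40 → 40 bp
  41–73 → 33 bp
  74–103 → 30 bp
Sorted largest to smallest: 40, 33, 30 bp.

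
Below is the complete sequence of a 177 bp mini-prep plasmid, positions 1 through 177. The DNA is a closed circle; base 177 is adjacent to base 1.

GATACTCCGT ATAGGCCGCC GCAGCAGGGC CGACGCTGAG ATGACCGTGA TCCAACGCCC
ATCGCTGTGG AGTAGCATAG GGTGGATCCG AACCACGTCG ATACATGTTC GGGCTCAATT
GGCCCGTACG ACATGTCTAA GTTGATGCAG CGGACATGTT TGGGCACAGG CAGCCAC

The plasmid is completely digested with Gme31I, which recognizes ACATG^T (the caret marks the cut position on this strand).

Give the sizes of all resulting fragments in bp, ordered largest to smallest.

126, 28, 23 bp

Gme31I sites (ACATGT) start at positions 103, 131, 154.
Gme31I cuts after base 5 of each site (before the last base), so after positions 107, 135, 158.
Circular molecule, 3 cuts → 3 fragments:
  108–135 → 28 bp
  136–158 → 23 bp
  159–177 then 1–107 → 19 + 107 = 126 bp
Sorted largest to smallest: 126, 28, 23 bp.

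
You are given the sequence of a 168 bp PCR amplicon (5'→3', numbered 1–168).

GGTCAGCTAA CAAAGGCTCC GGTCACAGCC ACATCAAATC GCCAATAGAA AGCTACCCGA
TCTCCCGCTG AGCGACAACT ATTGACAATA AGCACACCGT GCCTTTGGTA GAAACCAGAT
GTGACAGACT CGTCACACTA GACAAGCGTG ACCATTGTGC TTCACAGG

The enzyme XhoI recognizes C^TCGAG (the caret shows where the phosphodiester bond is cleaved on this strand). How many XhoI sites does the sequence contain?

No occurrence of CTCGAG is present in the sequence.
XhoI does not cut: 0 sites.

0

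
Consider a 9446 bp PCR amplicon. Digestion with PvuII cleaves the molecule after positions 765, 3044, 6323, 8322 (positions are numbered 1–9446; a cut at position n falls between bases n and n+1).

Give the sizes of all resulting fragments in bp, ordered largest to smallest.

Linear molecule, 4 cuts → 5 fragments:
  765 − 0 = 765 bp
  3044 − 765 = 2279 bp
  6323 − 3044 = 3279 bp
  8322 − 6323 = 1999 bp
  9446 − 8322 = 1124 bp
Sorted largest to smallest: 3279, 2279, 1999, 1124, 765 bp.

3279, 2279, 1999, 1124, 765 bp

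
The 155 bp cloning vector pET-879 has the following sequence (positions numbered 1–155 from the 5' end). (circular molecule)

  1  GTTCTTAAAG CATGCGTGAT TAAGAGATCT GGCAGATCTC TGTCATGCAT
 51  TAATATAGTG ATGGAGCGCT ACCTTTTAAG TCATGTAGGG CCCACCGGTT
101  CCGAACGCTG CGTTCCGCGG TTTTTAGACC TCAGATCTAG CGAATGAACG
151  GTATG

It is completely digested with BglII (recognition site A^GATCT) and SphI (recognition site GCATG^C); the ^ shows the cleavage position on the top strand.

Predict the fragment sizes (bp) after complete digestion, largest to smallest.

99, 36, 11, 9 bp

BglII sites (AGATCT) start at positions 25, 34, 133.
BglII cuts after the first base of each site, so after positions 25, 34, 133.
The SphI site (GCATGC) starts at position 10.
SphI cuts after base 5 of each site (before the last base), so after position 14.
Combined cut positions: 14, 25, 34, 133.
Circular molecule, 4 cuts → 4 fragments:
  15–25 → 11 bp
  26–34 → 9 bp
  35–133 → 99 bp
  134–155 then 1–14 → 22 + 14 = 36 bp
Sorted largest to smallest: 99, 36, 11, 9 bp.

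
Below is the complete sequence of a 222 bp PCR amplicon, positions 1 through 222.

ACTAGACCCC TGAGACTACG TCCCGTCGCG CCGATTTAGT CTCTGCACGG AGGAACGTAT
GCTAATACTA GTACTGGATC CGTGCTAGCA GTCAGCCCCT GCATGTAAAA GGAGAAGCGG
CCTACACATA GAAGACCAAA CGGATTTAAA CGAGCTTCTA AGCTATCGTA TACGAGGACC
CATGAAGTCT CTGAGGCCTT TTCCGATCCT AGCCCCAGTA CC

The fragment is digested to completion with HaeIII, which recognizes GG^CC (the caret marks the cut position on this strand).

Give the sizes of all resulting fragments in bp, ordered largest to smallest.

120, 76, 26 bp

HaeIII sites (GGCC) start at positions 119, 195.
HaeIII cuts after base 2 of each site, so after positions 120, 196.
Linear molecule, 2 cuts → 3 fragments:
  1–120 → 120 bp
  121–196 → 76 bp
  197–222 → 26 bp
Sorted largest to smallest: 120, 76, 26 bp.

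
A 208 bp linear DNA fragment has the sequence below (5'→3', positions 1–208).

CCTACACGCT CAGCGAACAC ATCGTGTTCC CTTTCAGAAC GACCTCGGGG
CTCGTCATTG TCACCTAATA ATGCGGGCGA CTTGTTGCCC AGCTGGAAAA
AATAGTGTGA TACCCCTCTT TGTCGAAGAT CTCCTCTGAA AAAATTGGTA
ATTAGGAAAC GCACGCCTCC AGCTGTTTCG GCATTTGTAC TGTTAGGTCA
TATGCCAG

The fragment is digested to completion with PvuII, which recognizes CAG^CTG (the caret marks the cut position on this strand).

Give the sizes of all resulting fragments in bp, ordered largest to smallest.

92, 80, 36 bp

PvuII sites (CAGCTG) start at positions 90, 170.
PvuII cuts after base 3 of each site, so after positions 92, 172.
Linear molecule, 2 cuts → 3 fragments:
  1–92 → 92 bp
  93–172 → 80 bp
  173–208 → 36 bp
Sorted largest to smallest: 92, 80, 36 bp.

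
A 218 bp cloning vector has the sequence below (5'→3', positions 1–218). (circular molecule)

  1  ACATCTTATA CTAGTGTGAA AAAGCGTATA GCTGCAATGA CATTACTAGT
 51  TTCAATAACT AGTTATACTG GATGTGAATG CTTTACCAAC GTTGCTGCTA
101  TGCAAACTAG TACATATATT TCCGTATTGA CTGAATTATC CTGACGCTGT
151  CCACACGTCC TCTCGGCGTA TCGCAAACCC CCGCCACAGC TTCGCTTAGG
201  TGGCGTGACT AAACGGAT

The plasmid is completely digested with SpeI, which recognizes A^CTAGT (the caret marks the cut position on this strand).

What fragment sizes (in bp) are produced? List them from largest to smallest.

SpeI sites (ACTAGT) start at positions 10, 45, 58, 106.
SpeI cuts after the first base of each site, so after positions 10, 45, 58, 106.
Circular molecule, 4 cuts → 4 fragments:
  11–45 → 35 bp
  46–58 → 13 bp
  59–106 → 48 bp
  107–218 then 1–10 → 112 + 10 = 122 bp
Sorted largest to smallest: 122, 48, 35, 13 bp.

122, 48, 35, 13 bp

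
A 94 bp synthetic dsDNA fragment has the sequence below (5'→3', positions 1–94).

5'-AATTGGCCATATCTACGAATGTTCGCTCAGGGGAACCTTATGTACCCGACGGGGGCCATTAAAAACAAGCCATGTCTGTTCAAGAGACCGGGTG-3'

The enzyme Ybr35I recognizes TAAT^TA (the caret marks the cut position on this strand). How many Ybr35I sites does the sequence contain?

No occurrence of TAATTA is present in the sequence.
Ybr35I does not cut: 0 sites.

0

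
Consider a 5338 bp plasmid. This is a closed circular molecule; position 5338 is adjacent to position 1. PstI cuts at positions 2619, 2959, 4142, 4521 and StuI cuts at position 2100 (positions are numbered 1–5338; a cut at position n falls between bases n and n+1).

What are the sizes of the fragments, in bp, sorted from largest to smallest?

2917, 1183, 519, 379, 340 bp

Combined cut positions (sorted): 2100, 2619, 2959, 4142, 4521.
Circular molecule, 5 cuts → 5 fragments:
  2619 − 2100 = 519 bp
  2959 − 2619 = 340 bp
  4142 − 2959 = 1183 bp
  4521 − 4142 = 379 bp
  wrap: 5338 − 4521 + 2100 = 2917 bp
Sorted largest to smallest: 2917, 1183, 519, 379, 340 bp.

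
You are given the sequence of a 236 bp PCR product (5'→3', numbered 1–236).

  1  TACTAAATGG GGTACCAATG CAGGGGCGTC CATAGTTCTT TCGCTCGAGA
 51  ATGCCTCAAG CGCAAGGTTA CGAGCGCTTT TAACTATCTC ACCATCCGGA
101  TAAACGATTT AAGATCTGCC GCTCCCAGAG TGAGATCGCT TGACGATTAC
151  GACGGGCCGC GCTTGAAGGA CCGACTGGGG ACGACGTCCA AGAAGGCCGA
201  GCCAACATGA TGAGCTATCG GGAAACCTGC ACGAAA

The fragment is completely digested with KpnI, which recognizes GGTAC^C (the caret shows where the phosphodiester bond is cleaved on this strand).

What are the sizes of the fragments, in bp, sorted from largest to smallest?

The KpnI site (GGTACC) starts at position 11.
KpnI cuts after base 5 of each site (before the last base), so after position 15.
Linear molecule, 1 cut → 2 fragments:
  1–15 → 15 bp
  16–236 → 221 bp
Sorted largest to smallest: 221, 15 bp.

221, 15 bp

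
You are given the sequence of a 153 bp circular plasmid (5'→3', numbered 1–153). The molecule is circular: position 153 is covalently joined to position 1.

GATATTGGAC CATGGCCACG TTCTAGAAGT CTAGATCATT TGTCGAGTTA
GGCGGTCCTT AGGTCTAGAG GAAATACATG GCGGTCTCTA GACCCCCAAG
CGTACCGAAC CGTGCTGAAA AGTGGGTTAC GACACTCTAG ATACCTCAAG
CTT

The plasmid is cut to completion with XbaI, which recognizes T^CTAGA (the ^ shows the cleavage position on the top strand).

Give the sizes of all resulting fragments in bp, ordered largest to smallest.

49, 39, 34, 23, 8 bp

XbaI sites (TCTAGA) start at positions 22, 30, 64, 87, 136.
XbaI cuts after the first base of each site, so after positions 22, 30, 64, 87, 136.
Circular molecule, 5 cuts → 5 fragments:
  23–30 → 8 bp
  31–64 → 34 bp
  65–87 → 23 bp
  88–136 → 49 bp
  137–153 then 1–22 → 17 + 22 = 39 bp
Sorted largest to smallest: 49, 39, 34, 23, 8 bp.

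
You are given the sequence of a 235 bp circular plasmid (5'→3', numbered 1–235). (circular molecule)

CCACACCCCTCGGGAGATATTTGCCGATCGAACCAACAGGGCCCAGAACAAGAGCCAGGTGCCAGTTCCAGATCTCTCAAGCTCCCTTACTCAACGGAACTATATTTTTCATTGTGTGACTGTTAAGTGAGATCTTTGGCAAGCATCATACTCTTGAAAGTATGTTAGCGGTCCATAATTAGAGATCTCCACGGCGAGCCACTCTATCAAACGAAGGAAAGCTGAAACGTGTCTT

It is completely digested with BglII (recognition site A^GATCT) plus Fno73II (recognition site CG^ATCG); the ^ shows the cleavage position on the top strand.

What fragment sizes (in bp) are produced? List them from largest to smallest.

78, 60, 53, 44 bp

BglII sites (AGATCT) start at positions 70, 130, 183.
BglII cuts after the first base of each site, so after positions 70, 130, 183.
The Fno73II site (CGATCG) starts at position 25.
Fno73II cuts after base 2 of each site, so after position 26.
Combined cut positions: 26, 70, 130, 183.
Circular molecule, 4 cuts → 4 fragments:
  27–70 → 44 bp
  71–130 → 60 bp
  131–183 → 53 bp
  184–235 then 1–26 → 52 + 26 = 78 bp
Sorted largest to smallest: 78, 60, 53, 44 bp.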